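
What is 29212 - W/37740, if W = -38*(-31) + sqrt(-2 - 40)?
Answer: 551229851/18870 - I*sqrt(42)/37740 ≈ 29212.0 - 0.00017172*I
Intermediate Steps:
W = 1178 + I*sqrt(42) (W = 1178 + sqrt(-42) = 1178 + I*sqrt(42) ≈ 1178.0 + 6.4807*I)
29212 - W/37740 = 29212 - (1178 + I*sqrt(42))/37740 = 29212 - (589/18870 + I*sqrt(42)/37740) = 29212 + (-589/18870 - I*sqrt(42)/37740) = 551229851/18870 - I*sqrt(42)/37740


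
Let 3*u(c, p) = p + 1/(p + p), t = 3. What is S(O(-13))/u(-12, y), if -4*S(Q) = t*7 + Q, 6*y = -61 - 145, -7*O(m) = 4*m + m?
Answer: 98262/148589 ≈ 0.66130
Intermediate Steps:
O(m) = -5*m/7 (O(m) = -(4*m + m)/7 = -5*m/7)
y = -103/3 (y = (-61 - 145)/6 = (1/6)*(-206) = -103/3 ≈ -34.333)
u(c, p) = p/3 + 1/(6*p) (u(c, p) = (p + 1/(p + p))/3 = (p + 1/(2*p))/3 = p/3 + 1/(6*p))
S(Q) = -21/4 - Q/4 (S(Q) = -(3*7 + Q)/4 = -(21 + Q)/4 = -21/4 - Q/4)
S(O(-13))/u(-12, y) = (-21/4 - (-5)*(-13)/28)/((1/3)*(-103/3) + 1/(6*(-103/3))) = (-21/4 - 1/4*65/7)/(-103/9 + (1/6)*(-3/103)) = (-21/4 - 65/28)/(-103/9 - 1/206) = -53/(7*(-21227/1854)) = -53/7*(-1854/21227) = 98262/148589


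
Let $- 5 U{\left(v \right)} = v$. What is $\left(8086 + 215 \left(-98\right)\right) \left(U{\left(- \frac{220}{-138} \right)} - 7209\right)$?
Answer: $\frac{2152933304}{23} \approx 9.3606 \cdot 10^{7}$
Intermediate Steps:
$U{\left(v \right)} = - \frac{v}{5}$
$\left(8086 + 215 \left(-98\right)\right) \left(U{\left(- \frac{220}{-138} \right)} - 7209\right) = \left(8086 + 215 \left(-98\right)\right) \left(- \frac{\left(-220\right) \frac{1}{-138}}{5} - 7209\right) = \left(8086 - 21070\right) \left(- \frac{\left(-220\right) \left(- \frac{1}{138}\right)}{5} - 7209\right) = - 12984 \left(\left(- \frac{1}{5}\right) \frac{110}{69} - 7209\right) = - 12984 \left(- \frac{22}{69} - 7209\right) = \left(-12984\right) \left(- \frac{497443}{69}\right) = \frac{2152933304}{23}$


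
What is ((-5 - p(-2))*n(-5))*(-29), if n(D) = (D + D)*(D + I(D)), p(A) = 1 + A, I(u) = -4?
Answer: 10440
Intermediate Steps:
n(D) = 2*D*(-4 + D) (n(D) = (D + D)*(D - 4) = (2*D)*(-4 + D) = 2*D*(-4 + D))
((-5 - p(-2))*n(-5))*(-29) = ((-5 - (1 - 2))*(2*(-5)*(-4 - 5)))*(-29) = ((-5 - 1*(-1))*(2*(-5)*(-9)))*(-29) = ((-5 + 1)*90)*(-29) = -4*90*(-29) = -360*(-29) = 10440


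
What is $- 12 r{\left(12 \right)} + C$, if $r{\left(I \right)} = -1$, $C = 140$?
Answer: $152$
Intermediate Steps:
$- 12 r{\left(12 \right)} + C = \left(-12\right) \left(-1\right) + 140 = 12 + 140 = 152$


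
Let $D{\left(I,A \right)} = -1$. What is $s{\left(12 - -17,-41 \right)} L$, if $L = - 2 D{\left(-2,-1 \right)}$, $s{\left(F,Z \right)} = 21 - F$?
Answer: $-16$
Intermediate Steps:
$L = 2$ ($L = \left(-2\right) \left(-1\right) = 2$)
$s{\left(12 - -17,-41 \right)} L = \left(21 - \left(12 - -17\right)\right) 2 = \left(21 - \left(12 + 17\right)\right) 2 = \left(21 - 29\right) 2 = \left(-8\right) 2 = -16$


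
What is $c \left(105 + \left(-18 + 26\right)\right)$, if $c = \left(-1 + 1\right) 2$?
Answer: $0$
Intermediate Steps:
$c = 0$ ($c = 0 \cdot 2 = 0$)
$c \left(105 + \left(-18 + 26\right)\right) = 0 \left(105 + \left(-18 + 26\right)\right) = 0 \left(105 + 8\right) = 0 \cdot 113 = 0$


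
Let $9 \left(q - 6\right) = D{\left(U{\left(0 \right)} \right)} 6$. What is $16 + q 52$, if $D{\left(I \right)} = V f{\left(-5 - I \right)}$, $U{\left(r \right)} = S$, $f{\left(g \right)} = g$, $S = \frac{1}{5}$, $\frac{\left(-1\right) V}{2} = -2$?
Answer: $- \frac{5896}{15} \approx -393.07$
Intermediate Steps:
$V = 4$ ($V = \left(-2\right) \left(-2\right) = 4$)
$S = \frac{1}{5} \approx 0.2$
$U{\left(r \right)} = \frac{1}{5}$
$D{\left(I \right)} = -20 - 4 I$ ($D{\left(I \right)} = 4 \left(-5 - I\right) = -20 - 4 I$)
$q = - \frac{118}{15}$ ($q = 6 + \frac{\left(-20 - \frac{4}{5}\right) 6}{9} = 6 + \frac{\left(- \frac{104}{5}\right) 6}{9} = 6 + \frac{1}{9} \left(- \frac{624}{5}\right) = 6 - \frac{208}{15} = - \frac{118}{15} \approx -7.8667$)
$16 + q 52 = 16 - \frac{6136}{15} = - \frac{5896}{15}$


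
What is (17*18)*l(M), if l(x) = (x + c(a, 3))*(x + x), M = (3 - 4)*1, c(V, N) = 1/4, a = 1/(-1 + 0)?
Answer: 459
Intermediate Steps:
a = -1 (a = 1/(-1) = -1)
c(V, N) = ¼
M = -1 (M = -1*1 = -1)
l(x) = 2*x*(¼ + x) (l(x) = (x + ¼)*(x + x) = (¼ + x)*(2*x) = 2*x*(¼ + x))
(17*18)*l(M) = (17*18)*((½)*(-1)*(1 + 4*(-1))) = 306*((½)*(-1)*(1 - 4)) = 306*((½)*(-1)*(-3)) = 306*(3/2) = 459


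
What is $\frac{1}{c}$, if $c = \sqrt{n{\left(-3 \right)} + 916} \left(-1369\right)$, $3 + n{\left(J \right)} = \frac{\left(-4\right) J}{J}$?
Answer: $- \frac{\sqrt{101}}{414807} \approx -2.4228 \cdot 10^{-5}$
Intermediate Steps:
$n{\left(J \right)} = -7$ ($n{\left(J \right)} = -3 + \frac{\left(-4\right) J}{J} = -3 - 4 = -7$)
$c = - 4107 \sqrt{101}$ ($c = \sqrt{-7 + 916} \left(-1369\right) = \sqrt{909} \left(-1369\right) = 3 \sqrt{101} \left(-1369\right) = - 4107 \sqrt{101} \approx -41275.0$)
$\frac{1}{c} = \frac{1}{\left(-4107\right) \sqrt{101}} = - \frac{\sqrt{101}}{414807}$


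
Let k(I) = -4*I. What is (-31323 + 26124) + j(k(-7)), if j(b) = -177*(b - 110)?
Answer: 9315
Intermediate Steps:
j(b) = 19470 - 177*b (j(b) = -177*(-110 + b) = 19470 - 177*b)
(-31323 + 26124) + j(k(-7)) = (-31323 + 26124) + (19470 - (-708)*(-7)) = -5199 + (19470 - 177*28) = -5199 + (19470 - 4956) = -5199 + 14514 = 9315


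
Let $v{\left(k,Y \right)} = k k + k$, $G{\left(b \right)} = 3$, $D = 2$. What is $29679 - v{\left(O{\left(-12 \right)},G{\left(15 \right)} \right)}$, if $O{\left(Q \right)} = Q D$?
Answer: $29127$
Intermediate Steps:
$O{\left(Q \right)} = 2 Q$ ($O{\left(Q \right)} = Q 2 = 2 Q$)
$v{\left(k,Y \right)} = k + k^{2}$ ($v{\left(k,Y \right)} = k^{2} + k = k + k^{2}$)
$29679 - v{\left(O{\left(-12 \right)},G{\left(15 \right)} \right)} = 29679 - 2 \left(-12\right) \left(1 + 2 \left(-12\right)\right) = 29679 - - 24 \left(1 - 24\right) = 29679 - \left(-24\right) \left(-23\right) = 29679 - 552 = 29127$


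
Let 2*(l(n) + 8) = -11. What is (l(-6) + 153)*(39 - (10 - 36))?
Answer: 18135/2 ≈ 9067.5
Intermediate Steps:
l(n) = -27/2 (l(n) = -8 + (1/2)*(-11) = -8 - 11/2 = -27/2)
(l(-6) + 153)*(39 - (10 - 36)) = (-27/2 + 153)*(39 - (10 - 36)) = 279*(39 - 1*(-26))/2 = 279*(39 + 26)/2 = (279/2)*65 = 18135/2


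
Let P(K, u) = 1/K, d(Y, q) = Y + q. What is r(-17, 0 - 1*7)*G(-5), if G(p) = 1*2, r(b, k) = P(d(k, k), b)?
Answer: -1/7 ≈ -0.14286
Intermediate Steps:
P(K, u) = 1/K
r(b, k) = 1/(2*k) (r(b, k) = 1/(k + k) = 1/(2*k))
G(p) = 2
r(-17, 0 - 1*7)*G(-5) = (1/(2*(0 - 1*7)))*2 = (1/(2*(0 - 7)))*2 = ((1/2)/(-7))*2 = ((1/2)*(-1/7))*2 = -1/14*2 = -1/7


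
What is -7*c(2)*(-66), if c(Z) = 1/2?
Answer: 231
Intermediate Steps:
c(Z) = ½
-7*c(2)*(-66) = -7*½*(-66) = -7/2*(-66) = 231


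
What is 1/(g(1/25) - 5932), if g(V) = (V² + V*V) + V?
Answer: -625/3707473 ≈ -0.00016858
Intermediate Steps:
g(V) = V + 2*V² (g(V) = (V² + V²) + V = 2*V² + V = V + 2*V²)
1/(g(1/25) - 5932) = 1/((1 + 2/25)/25 - 5932) = 1/((1/25)*(27/25) - 5932) = 1/(27/625 - 5932) = 1/(-3707473/625) = -625/3707473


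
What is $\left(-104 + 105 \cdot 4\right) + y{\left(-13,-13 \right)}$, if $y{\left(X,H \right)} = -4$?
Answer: $312$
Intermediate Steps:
$\left(-104 + 105 \cdot 4\right) + y{\left(-13,-13 \right)} = \left(-104 + 105 \cdot 4\right) - 4 = \left(-104 + 420\right) - 4 = 316 - 4 = 312$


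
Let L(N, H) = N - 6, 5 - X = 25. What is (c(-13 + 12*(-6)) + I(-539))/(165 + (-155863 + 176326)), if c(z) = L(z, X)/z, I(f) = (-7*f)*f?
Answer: -4801664/48705 ≈ -98.587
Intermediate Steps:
X = -20 (X = 5 - 1*25 = 5 - 25 = -20)
L(N, H) = -6 + N
I(f) = -7*f²
c(z) = (-6 + z)/z
(c(-13 + 12*(-6)) + I(-539))/(165 + (-155863 + 176326)) = ((-6 + (-13 + 12*(-6)))/(-13 + 12*(-6)) - 7*(-539)²)/(165 + (-155863 + 176326)) = ((-6 + (-13 - 72))/(-13 - 72) - 7*290521)/(165 + 20463) = ((-6 - 85)/(-85) - 2033647)/20628 = (-1/85*(-91) - 2033647)*(1/20628) = (91/85 - 2033647)*(1/20628) = -172859904/85*1/20628 = -4801664/48705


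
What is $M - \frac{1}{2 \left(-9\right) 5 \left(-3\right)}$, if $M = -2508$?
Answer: $- \frac{677161}{270} \approx -2508.0$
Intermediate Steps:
$M - \frac{1}{2 \left(-9\right) 5 \left(-3\right)} = -2508 - \frac{1}{2 \left(-9\right) 5 \left(-3\right)} = -2508 - \frac{1}{\left(-18\right) 5 \left(-3\right)} = -2508 - \frac{1}{\left(-90\right) \left(-3\right)} = -2508 - \frac{1}{270} = - \frac{677161}{270}$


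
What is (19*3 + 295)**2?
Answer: 123904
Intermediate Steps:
(19*3 + 295)**2 = (57 + 295)**2 = 352**2 = 123904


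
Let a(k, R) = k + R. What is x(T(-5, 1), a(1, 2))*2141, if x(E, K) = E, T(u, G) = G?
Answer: 2141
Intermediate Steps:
a(k, R) = R + k
x(T(-5, 1), a(1, 2))*2141 = 1*2141 = 2141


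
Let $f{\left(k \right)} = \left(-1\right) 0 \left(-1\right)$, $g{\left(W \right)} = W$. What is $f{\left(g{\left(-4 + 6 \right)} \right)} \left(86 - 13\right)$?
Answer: $0$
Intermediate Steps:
$f{\left(k \right)} = 0$ ($f{\left(k \right)} = 0 \left(-1\right) = 0$)
$f{\left(g{\left(-4 + 6 \right)} \right)} \left(86 - 13\right) = 0 \left(86 - 13\right) = 0 \cdot 73 = 0$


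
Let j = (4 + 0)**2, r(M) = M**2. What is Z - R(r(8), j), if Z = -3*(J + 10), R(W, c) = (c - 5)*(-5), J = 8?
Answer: 1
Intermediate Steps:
j = 16 (j = 4**2 = 16)
R(W, c) = 25 - 5*c (R(W, c) = (-5 + c)*(-5) = 25 - 5*c)
Z = -54 (Z = -3*(8 + 10) = -3*18 = -54)
Z - R(r(8), j) = -54 - (25 - 5*16) = -54 - (25 - 80) = -54 - 1*(-55) = -54 + 55 = 1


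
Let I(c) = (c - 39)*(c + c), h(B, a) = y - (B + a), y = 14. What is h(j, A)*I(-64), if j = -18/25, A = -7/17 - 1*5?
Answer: 112802304/425 ≈ 2.6542e+5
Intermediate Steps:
A = -92/17 (A = -7*1/17 - 5 = -7/17 - 5 = -92/17 ≈ -5.4118)
j = -18/25 (j = -18*1/25 = -18/25 ≈ -0.72000)
h(B, a) = 14 - B - a (h(B, a) = 14 - (B + a) = 14 + (-B - a) = 14 - B - a)
I(c) = 2*c*(-39 + c) (I(c) = (-39 + c)*(2*c) = 2*c*(-39 + c))
h(j, A)*I(-64) = (14 - 1*(-18/25) - 1*(-92/17))*(2*(-64)*(-39 - 64)) = (14 + 18/25 + 92/17)*(2*(-64)*(-103)) = (8556/425)*13184 = 112802304/425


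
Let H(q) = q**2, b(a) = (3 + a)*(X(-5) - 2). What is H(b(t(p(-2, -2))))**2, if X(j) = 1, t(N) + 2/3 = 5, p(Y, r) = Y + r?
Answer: 234256/81 ≈ 2892.1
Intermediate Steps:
t(N) = 13/3 (t(N) = -2/3 + 5 = 13/3)
b(a) = -3 - a (b(a) = (3 + a)*(1 - 2) = (3 + a)*(-1) = -3 - a)
H(b(t(p(-2, -2))))**2 = ((-3 - 1*13/3)**2)**2 = ((-3 - 13/3)**2)**2 = ((-22/3)**2)**2 = (484/9)**2 = 234256/81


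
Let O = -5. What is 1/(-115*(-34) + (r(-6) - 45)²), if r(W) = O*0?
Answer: 1/5935 ≈ 0.00016849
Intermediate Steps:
r(W) = 0 (r(W) = -5*0 = 0)
1/(-115*(-34) + (r(-6) - 45)²) = 1/(-115*(-34) + (0 - 45)²) = 1/(3910 + (-45)²) = 1/(3910 + 2025) = 1/5935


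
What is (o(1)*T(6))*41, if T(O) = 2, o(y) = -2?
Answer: -164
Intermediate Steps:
(o(1)*T(6))*41 = -2*2*41 = -4*41 = -164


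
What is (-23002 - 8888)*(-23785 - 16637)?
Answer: 1289057580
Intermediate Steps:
(-23002 - 8888)*(-23785 - 16637) = -31890*(-40422) = 1289057580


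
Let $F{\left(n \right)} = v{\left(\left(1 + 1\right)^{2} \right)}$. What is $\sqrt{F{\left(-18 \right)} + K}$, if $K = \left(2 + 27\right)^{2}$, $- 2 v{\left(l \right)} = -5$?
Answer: $\frac{\sqrt{3374}}{2} \approx 29.043$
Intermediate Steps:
$v{\left(l \right)} = \frac{5}{2}$ ($v{\left(l \right)} = \left(- \frac{1}{2}\right) \left(-5\right) = \frac{5}{2}$)
$F{\left(n \right)} = \frac{5}{2}$
$K = 841$ ($K = 29^{2} = 841$)
$\sqrt{F{\left(-18 \right)} + K} = \sqrt{\frac{5}{2} + 841} = \sqrt{\frac{1687}{2}} = \frac{\sqrt{3374}}{2}$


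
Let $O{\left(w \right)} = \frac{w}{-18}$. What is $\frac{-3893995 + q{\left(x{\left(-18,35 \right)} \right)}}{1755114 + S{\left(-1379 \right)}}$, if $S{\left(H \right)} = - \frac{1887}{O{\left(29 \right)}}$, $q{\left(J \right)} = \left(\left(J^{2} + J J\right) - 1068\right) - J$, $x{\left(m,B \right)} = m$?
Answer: $- \frac{112937513}{50932272} \approx -2.2174$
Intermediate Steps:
$O{\left(w \right)} = - \frac{w}{18}$ ($O{\left(w \right)} = w \left(- \frac{1}{18}\right) = - \frac{w}{18}$)
$q{\left(J \right)} = -1068 - J + 2 J^{2}$ ($q{\left(J \right)} = \left(\left(J^{2} + J^{2}\right) - 1068\right) - J = \left(2 J^{2} - 1068\right) - J = \left(-1068 + 2 J^{2}\right) - J = -1068 - J + 2 J^{2}$)
$S{\left(H \right)} = \frac{33966}{29}$ ($S{\left(H \right)} = - \frac{1887}{\left(- \frac{1}{18}\right) 29} = - \frac{1887}{- \frac{29}{18}} = \left(-1887\right) \left(- \frac{18}{29}\right) = \frac{33966}{29}$)
$\frac{-3893995 + q{\left(x{\left(-18,35 \right)} \right)}}{1755114 + S{\left(-1379 \right)}} = \frac{-3893995 - \left(1050 - 648\right)}{1755114 + \frac{33966}{29}} = \frac{-3893995 + \left(-1068 + 18 + 2 \cdot 324\right)}{\frac{50932272}{29}} = \left(-3893995 + \left(-1068 + 18 + 648\right)\right) \frac{29}{50932272} = \left(-3893995 - 402\right) \frac{29}{50932272} = \left(-3894397\right) \frac{29}{50932272} = - \frac{112937513}{50932272}$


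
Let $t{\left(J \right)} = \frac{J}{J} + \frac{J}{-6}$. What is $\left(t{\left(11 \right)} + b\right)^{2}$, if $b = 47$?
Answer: $\frac{76729}{36} \approx 2131.4$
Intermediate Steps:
$t{\left(J \right)} = 1 - \frac{J}{6}$ ($t{\left(J \right)} = 1 + J \left(- \frac{1}{6}\right) = 1 - \frac{J}{6}$)
$\left(t{\left(11 \right)} + b\right)^{2} = \left(\left(1 - \frac{11}{6}\right) + 47\right)^{2} = \left(- \frac{5}{6} + 47\right)^{2} = \left(\frac{277}{6}\right)^{2} = \frac{76729}{36}$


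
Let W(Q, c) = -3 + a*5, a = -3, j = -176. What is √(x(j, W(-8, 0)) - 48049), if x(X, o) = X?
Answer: 5*I*√1929 ≈ 219.6*I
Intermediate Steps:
W(Q, c) = -18 (W(Q, c) = -3 - 3*5 = -3 - 15 = -18)
√(x(j, W(-8, 0)) - 48049) = √(-176 - 48049) = √(-48225) = 5*I*√1929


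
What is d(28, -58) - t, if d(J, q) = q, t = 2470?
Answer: -2528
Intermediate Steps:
d(28, -58) - t = -58 - 1*2470 = -58 - 2470 = -2528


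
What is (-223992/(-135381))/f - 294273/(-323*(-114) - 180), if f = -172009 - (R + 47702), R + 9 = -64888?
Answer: -11053116443637/1376299401466 ≈ -8.0310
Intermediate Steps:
R = -64897 (R = -9 - 64888 = -64897)
f = -154814 (f = -172009 - (-64897 + 47702) = -172009 - 1*(-17195) = -172009 + 17195 = -154814)
(-223992/(-135381))/f - 294273/(-323*(-114) - 180) = -223992/(-135381)/(-154814) - 294273/(-323*(-114) - 180) = -223992*(-1/135381)*(-1/154814) - 294273/(36822 - 180) = (74664/45127)*(-1/154814) - 294273/36642 = -37332/3493145689 - 294273*1/36642 = -37332/3493145689 - 98091/12214 = -11053116443637/1376299401466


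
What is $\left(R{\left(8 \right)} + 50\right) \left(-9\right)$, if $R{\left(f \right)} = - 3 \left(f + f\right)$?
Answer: $-18$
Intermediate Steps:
$R{\left(f \right)} = - 6 f$ ($R{\left(f \right)} = - 3 \cdot 2 f = - 6 f$)
$\left(R{\left(8 \right)} + 50\right) \left(-9\right) = \left(\left(-6\right) 8 + 50\right) \left(-9\right) = \left(-48 + 50\right) \left(-9\right) = 2 \left(-9\right) = -18$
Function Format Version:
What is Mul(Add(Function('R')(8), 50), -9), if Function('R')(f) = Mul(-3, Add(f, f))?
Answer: -18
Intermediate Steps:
Function('R')(f) = Mul(-6, f) (Function('R')(f) = Mul(-3, Mul(2, f)) = Mul(-6, f))
Mul(Add(Function('R')(8), 50), -9) = Mul(Add(Mul(-6, 8), 50), -9) = Mul(Add(-48, 50), -9) = Mul(2, -9) = -18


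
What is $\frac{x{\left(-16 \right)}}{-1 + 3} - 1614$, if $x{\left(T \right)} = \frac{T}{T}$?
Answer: $- \frac{3227}{2} \approx -1613.5$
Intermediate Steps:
$x{\left(T \right)} = 1$
$\frac{x{\left(-16 \right)}}{-1 + 3} - 1614 = 1 \frac{1}{-1 + 3} - 1614 = 1 \cdot \frac{1}{2} - 1614 = \frac{1}{2} - 1614 = - \frac{3227}{2}$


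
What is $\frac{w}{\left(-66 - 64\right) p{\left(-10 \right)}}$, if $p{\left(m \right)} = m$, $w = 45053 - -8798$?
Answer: $\frac{53851}{1300} \approx 41.424$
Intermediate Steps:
$w = 53851$ ($w = 45053 + 8798 = 53851$)
$\frac{w}{\left(-66 - 64\right) p{\left(-10 \right)}} = \frac{53851}{\left(-66 - 64\right) \left(-10\right)} = \frac{53851}{\left(-130\right) \left(-10\right)} = \frac{53851}{1300}$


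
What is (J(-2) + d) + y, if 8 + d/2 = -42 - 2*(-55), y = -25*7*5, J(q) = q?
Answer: -757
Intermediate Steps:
y = -875 (y = -175*5 = -875)
d = 120 (d = -16 + 2*(-42 - 2*(-55)) = -16 + 2*(-42 + 110) = -16 + 2*68 = -16 + 136 = 120)
(J(-2) + d) + y = (-2 + 120) - 875 = 118 - 875 = -757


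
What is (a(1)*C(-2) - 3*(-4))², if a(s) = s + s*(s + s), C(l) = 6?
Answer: 900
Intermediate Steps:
a(s) = s + 2*s² (a(s) = s + s*(2*s) = s + 2*s²)
(a(1)*C(-2) - 3*(-4))² = ((1*(1 + 2*1))*6 - 3*(-4))² = ((1*(1 + 2))*6 + 12)² = ((1*3)*6 + 12)² = (3*6 + 12)² = (18 + 12)² = 30² = 900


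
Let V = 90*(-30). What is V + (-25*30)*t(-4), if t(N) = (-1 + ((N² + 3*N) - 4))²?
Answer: -3450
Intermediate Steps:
t(N) = (-5 + N² + 3*N)² (t(N) = (-1 + (-4 + N² + 3*N))² = (-5 + N² + 3*N)²)
V = -2700
V + (-25*30)*t(-4) = -2700 + (-25*30)*(-5 + (-4)² + 3*(-4))² = -2700 - 750*(-5 + 16 - 12)² = -2700 - 750*(-1)² = -2700 - 750*1 = -2700 - 750 = -3450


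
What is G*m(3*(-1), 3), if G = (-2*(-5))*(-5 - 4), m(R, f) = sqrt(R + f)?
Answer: 0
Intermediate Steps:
G = -90 (G = 10*(-9) = -90)
G*m(3*(-1), 3) = -90*sqrt(3*(-1) + 3) = -90*sqrt(-3 + 3) = -90*sqrt(0) = -90*0 = 0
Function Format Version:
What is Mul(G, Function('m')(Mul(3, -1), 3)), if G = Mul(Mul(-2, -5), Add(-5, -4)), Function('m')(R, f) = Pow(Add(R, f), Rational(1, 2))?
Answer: 0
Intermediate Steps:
G = -90 (G = Mul(10, -9) = -90)
Mul(G, Function('m')(Mul(3, -1), 3)) = Mul(-90, Pow(Add(Mul(3, -1), 3), Rational(1, 2))) = Mul(-90, Pow(Add(-3, 3), Rational(1, 2))) = Mul(-90, Pow(0, Rational(1, 2))) = Mul(-90, 0) = 0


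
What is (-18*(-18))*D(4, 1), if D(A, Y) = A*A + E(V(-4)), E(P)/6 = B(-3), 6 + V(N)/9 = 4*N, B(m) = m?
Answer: -648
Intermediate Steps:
V(N) = -54 + 36*N (V(N) = -54 + 9*(4*N) = -54 + 36*N)
E(P) = -18 (E(P) = 6*(-3) = -18)
D(A, Y) = -18 + A² (D(A, Y) = A*A - 18 = A² - 18 = -18 + A²)
(-18*(-18))*D(4, 1) = (-18*(-18))*(-18 + 4²) = 324*(-18 + 16) = 324*(-2) = -648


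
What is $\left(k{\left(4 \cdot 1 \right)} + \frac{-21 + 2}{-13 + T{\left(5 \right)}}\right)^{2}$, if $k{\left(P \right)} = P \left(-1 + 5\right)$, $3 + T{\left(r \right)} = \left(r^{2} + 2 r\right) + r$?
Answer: $\frac{133225}{576} \approx 231.29$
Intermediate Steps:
$T{\left(r \right)} = -3 + r^{2} + 3 r$ ($T{\left(r \right)} = -3 + \left(\left(r^{2} + 2 r\right) + r\right) = -3 + \left(r^{2} + 3 r\right) = -3 + r^{2} + 3 r$)
$k{\left(P \right)} = 4 P$ ($k{\left(P \right)} = P 4 = 4 P$)
$\left(k{\left(4 \cdot 1 \right)} + \frac{-21 + 2}{-13 + T{\left(5 \right)}}\right)^{2} = \left(4 \cdot 4 \cdot 1 + \frac{-21 + 2}{-13 + \left(-3 + 5^{2} + 3 \cdot 5\right)}\right)^{2} = \left(4 \cdot 4 - \frac{19}{-13 + \left(-3 + 25 + 15\right)}\right)^{2} = \left(16 - \frac{19}{-13 + 37}\right)^{2} = \left(16 - \frac{19}{24}\right)^{2} = \left(\frac{365}{24}\right)^{2} = \frac{133225}{576}$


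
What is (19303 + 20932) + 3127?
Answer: 43362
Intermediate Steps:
(19303 + 20932) + 3127 = 40235 + 3127 = 43362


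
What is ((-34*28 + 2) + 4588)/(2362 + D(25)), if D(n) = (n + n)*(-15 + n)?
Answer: 1819/1431 ≈ 1.2711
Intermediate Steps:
D(n) = 2*n*(-15 + n) (D(n) = (2*n)*(-15 + n) = 2*n*(-15 + n))
((-34*28 + 2) + 4588)/(2362 + D(25)) = ((-34*28 + 2) + 4588)/(2362 + 2*25*(-15 + 25)) = ((-952 + 2) + 4588)/(2362 + 2*25*10) = (-950 + 4588)/(2362 + 500) = 3638/2862 = 3638*(1/2862) = 1819/1431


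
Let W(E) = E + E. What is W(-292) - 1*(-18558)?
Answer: 17974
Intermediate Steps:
W(E) = 2*E
W(-292) - 1*(-18558) = 2*(-292) - 1*(-18558) = -584 + 18558 = 17974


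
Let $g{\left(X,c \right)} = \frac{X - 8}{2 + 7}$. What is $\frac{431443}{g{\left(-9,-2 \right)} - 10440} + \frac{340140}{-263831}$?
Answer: $- \frac{1056417679977}{24794045887} \approx -42.608$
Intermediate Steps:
$g{\left(X,c \right)} = - \frac{8}{9} + \frac{X}{9}$ ($g{\left(X,c \right)} = \frac{-8 + X}{9} = \left(-8 + X\right) \frac{1}{9} = - \frac{8}{9} + \frac{X}{9}$)
$\frac{431443}{g{\left(-9,-2 \right)} - 10440} + \frac{340140}{-263831} = \frac{431443}{\left(- \frac{8}{9} + \frac{1}{9} \left(-9\right)\right) - 10440} + \frac{340140}{-263831} = \frac{431443}{\left(- \frac{8}{9} - 1\right) - 10440} + 340140 \left(- \frac{1}{263831}\right) = \frac{431443}{- \frac{17}{9} - 10440} - \frac{340140}{263831} = \frac{431443}{- \frac{93977}{9}} - \frac{340140}{263831} = 431443 \left(- \frac{9}{93977}\right) - \frac{340140}{263831} = - \frac{3882987}{93977} - \frac{340140}{263831} = - \frac{1056417679977}{24794045887}$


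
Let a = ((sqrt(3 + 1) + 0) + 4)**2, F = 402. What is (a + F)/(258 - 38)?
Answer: 219/110 ≈ 1.9909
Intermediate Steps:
a = 36 (a = ((sqrt(4) + 0) + 4)**2 = ((2 + 0) + 4)**2 = (2 + 4)**2 = 6**2 = 36)
(a + F)/(258 - 38) = (36 + 402)/(258 - 38) = 438/220 = 438*(1/220) = 219/110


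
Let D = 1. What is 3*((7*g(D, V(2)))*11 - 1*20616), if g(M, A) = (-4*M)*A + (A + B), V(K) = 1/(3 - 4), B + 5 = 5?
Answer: -61155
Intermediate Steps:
B = 0 (B = -5 + 5 = 0)
V(K) = -1 (V(K) = 1/(-1) = -1)
g(M, A) = A - 4*A*M (g(M, A) = (-4*M)*A + (A + 0) = -4*A*M + A = A - 4*A*M)
3*((7*g(D, V(2)))*11 - 1*20616) = 3*((7*(-(1 - 4*1)))*11 - 1*20616) = 3*((7*(-(1 - 4)))*11 - 20616) = 3*((7*(-1*(-3)))*11 - 20616) = 3*((7*3)*11 - 20616) = 3*(21*11 - 20616) = 3*(231 - 20616) = 3*(-20385) = -61155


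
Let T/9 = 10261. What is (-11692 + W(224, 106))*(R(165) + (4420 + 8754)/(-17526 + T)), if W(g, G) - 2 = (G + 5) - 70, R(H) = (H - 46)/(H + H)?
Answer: -222749001/35630 ≈ -6251.7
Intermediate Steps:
T = 92349 (T = 9*10261 = 92349)
R(H) = (-46 + H)/(2*H) (R(H) = (-46 + H)/((2*H)) = (-46 + H)*(1/(2*H)) = (-46 + H)/(2*H))
W(g, G) = -63 + G (W(g, G) = 2 + ((G + 5) - 70) = 2 + ((5 + G) - 70) = 2 + (-65 + G) = -63 + G)
(-11692 + W(224, 106))*(R(165) + (4420 + 8754)/(-17526 + T)) = (-11692 + (-63 + 106))*((½)*(-46 + 165)/165 + (4420 + 8754)/(-17526 + 92349)) = (-11692 + 43)*((½)*(1/165)*119 + 13174/74823) = -11649*(119/330 + 13174*(1/74823)) = -11649*(119/330 + 1882/10689) = -11649*210339/391930 = -222749001/35630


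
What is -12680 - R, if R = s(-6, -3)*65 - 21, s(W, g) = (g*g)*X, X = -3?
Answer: -10904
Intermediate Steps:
s(W, g) = -3*g² (s(W, g) = (g*g)*(-3) = g²*(-3) = -3*g²)
R = -1776 (R = -3*(-3)²*65 - 21 = -3*9*65 - 21 = -27*65 - 21 = -1755 - 21 = -1776)
-12680 - R = -12680 - 1*(-1776) = -12680 + 1776 = -10904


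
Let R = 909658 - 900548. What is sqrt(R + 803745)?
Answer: sqrt(812855) ≈ 901.58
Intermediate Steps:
R = 9110
sqrt(R + 803745) = sqrt(9110 + 803745) = sqrt(812855)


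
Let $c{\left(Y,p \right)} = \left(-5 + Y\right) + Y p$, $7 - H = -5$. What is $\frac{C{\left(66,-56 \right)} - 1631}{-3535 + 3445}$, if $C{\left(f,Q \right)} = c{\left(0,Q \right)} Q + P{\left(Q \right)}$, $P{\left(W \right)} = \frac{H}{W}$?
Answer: $\frac{18917}{1260} \approx 15.013$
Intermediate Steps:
$H = 12$ ($H = 7 - -5 = 7 + 5 = 12$)
$c{\left(Y,p \right)} = -5 + Y + Y p$
$P{\left(W \right)} = \frac{12}{W}$
$C{\left(f,Q \right)} = - 5 Q + \frac{12}{Q}$ ($C{\left(f,Q \right)} = \left(-5 + 0 + 0 Q\right) Q + \frac{12}{Q} = \left(-5 + 0 + 0\right) Q + \frac{12}{Q} = - 5 Q + \frac{12}{Q}$)
$\frac{C{\left(66,-56 \right)} - 1631}{-3535 + 3445} = \frac{\left(\left(-5\right) \left(-56\right) + \frac{12}{-56}\right) - 1631}{-3535 + 3445} = \frac{\left(280 + 12 \left(- \frac{1}{56}\right)\right) - 1631}{-90} = \left(\left(280 - \frac{3}{14}\right) - 1631\right) \left(- \frac{1}{90}\right) = \left(\frac{3917}{14} - 1631\right) \left(- \frac{1}{90}\right) = \left(- \frac{18917}{14}\right) \left(- \frac{1}{90}\right) = \frac{18917}{1260}$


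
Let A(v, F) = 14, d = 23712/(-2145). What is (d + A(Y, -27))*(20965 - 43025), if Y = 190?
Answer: -714744/11 ≈ -64977.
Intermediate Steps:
d = -608/55 (d = 23712*(-1/2145) = -608/55 ≈ -11.055)
(d + A(Y, -27))*(20965 - 43025) = (-608/55 + 14)*(20965 - 43025) = (162/55)*(-22060) = -714744/11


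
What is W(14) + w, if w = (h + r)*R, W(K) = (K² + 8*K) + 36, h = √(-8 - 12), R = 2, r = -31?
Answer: 282 + 4*I*√5 ≈ 282.0 + 8.9443*I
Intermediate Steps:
h = 2*I*√5 (h = √(-20) = 2*I*√5 ≈ 4.4721*I)
W(K) = 36 + K² + 8*K
w = -62 + 4*I*√5 (w = (2*I*√5 - 31)*2 = (-31 + 2*I*√5)*2 = -62 + 4*I*√5 ≈ -62.0 + 8.9443*I)
W(14) + w = (36 + 14² + 8*14) + (-62 + 4*I*√5) = (36 + 196 + 112) + (-62 + 4*I*√5) = 344 + (-62 + 4*I*√5) = 282 + 4*I*√5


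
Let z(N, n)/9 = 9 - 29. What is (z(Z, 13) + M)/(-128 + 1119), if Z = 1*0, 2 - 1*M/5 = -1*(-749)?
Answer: -3915/991 ≈ -3.9506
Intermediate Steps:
M = -3735 (M = 10 - (-5)*(-749) = 10 - 5*749 = 10 - 3745 = -3735)
Z = 0
z(N, n) = -180 (z(N, n) = 9*(9 - 29) = 9*(-20) = -180)
(z(Z, 13) + M)/(-128 + 1119) = (-180 - 3735)/(-128 + 1119) = -3915/991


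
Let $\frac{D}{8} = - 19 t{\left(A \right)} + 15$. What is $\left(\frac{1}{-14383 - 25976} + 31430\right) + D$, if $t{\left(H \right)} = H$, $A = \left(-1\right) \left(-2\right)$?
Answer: $\frac{1261057313}{40359} \approx 31246.0$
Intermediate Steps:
$A = 2$
$D = -184$ ($D = 8 \left(\left(-19\right) 2 + 15\right) = 8 \left(-38 + 15\right) = 8 \left(-23\right) = -184$)
$\left(\frac{1}{-14383 - 25976} + 31430\right) + D = \left(\frac{1}{-14383 - 25976} + 31430\right) - 184 = \left(\frac{1}{-40359} + 31430\right) - 184 = \left(- \frac{1}{40359} + 31430\right) - 184 = \frac{1268483369}{40359} - 184 = \frac{1261057313}{40359}$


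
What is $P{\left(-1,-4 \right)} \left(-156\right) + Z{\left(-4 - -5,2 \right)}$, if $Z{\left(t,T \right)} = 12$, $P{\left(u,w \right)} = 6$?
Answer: $-924$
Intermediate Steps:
$P{\left(-1,-4 \right)} \left(-156\right) + Z{\left(-4 - -5,2 \right)} = 6 \left(-156\right) + 12 = -936 + 12 = -924$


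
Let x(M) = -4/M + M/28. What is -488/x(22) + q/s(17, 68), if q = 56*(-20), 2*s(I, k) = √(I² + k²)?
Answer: -75152/93 - 2240*√17/289 ≈ -840.04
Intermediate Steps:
s(I, k) = √(I² + k²)/2
x(M) = -4/M + M/28 (x(M) = -4/M + M*(1/28) = -4/M + M/28)
q = -1120
-488/x(22) + q/s(17, 68) = -488/(-4/22 + (1/28)*22) - 1120*2/√(17² + 68²) = -488/(-4*1/22 + 11/14) - 1120*2/√(289 + 4624) = -488/(-2/11 + 11/14) - 1120*2*√17/289 = -488/93/154 - 1120*2*√17/289 = -488*154/93 - 1120*2*√17/289 = -75152/93 - 2240*√17/289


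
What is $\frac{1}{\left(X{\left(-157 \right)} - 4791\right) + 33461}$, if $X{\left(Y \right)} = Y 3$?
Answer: $\frac{1}{28199} \approx 3.5462 \cdot 10^{-5}$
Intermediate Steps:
$X{\left(Y \right)} = 3 Y$
$\frac{1}{\left(X{\left(-157 \right)} - 4791\right) + 33461} = \frac{1}{\left(3 \left(-157\right) - 4791\right) + 33461} = \frac{1}{\left(-471 - 4791\right) + 33461} = \frac{1}{-5262 + 33461} = \frac{1}{28199}$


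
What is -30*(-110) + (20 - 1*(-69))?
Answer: 3389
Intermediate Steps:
-30*(-110) + (20 - 1*(-69)) = 3300 + (20 + 69) = 3300 + 89 = 3389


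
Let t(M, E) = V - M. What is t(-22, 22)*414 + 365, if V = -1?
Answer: 9059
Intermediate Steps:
t(M, E) = -1 - M
t(-22, 22)*414 + 365 = (-1 - 1*(-22))*414 + 365 = (-1 + 22)*414 + 365 = 21*414 + 365 = 8694 + 365 = 9059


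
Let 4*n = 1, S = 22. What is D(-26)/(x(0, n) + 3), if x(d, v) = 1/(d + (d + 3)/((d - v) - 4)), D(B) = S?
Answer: 264/19 ≈ 13.895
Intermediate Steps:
n = ¼ (n = (¼)*1 = ¼ ≈ 0.25000)
D(B) = 22
x(d, v) = 1/(d + (3 + d)/(-4 + d - v))
D(-26)/(x(0, n) + 3) = 22/((-4 + 0 - 1*¼)/(3 + 0² - 3*0 - 1*0*¼) + 3) = 22/((-4 + 0 - ¼)/(3 + 0 + 0 + 0) + 3) = 22/(-17/4/3 + 3) = 22/((⅓)*(-17/4) + 3) = 22/(-17/12 + 3) = 22/(19/12) = 22*(12/19) = 264/19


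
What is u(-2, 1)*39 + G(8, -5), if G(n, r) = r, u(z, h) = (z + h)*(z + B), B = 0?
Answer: 73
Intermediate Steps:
u(z, h) = z*(h + z) (u(z, h) = (z + h)*(z + 0) = (h + z)*z = z*(h + z))
u(-2, 1)*39 + G(8, -5) = -2*(1 - 2)*39 - 5 = -2*(-1)*39 - 5 = 2*39 - 5 = 78 - 5 = 73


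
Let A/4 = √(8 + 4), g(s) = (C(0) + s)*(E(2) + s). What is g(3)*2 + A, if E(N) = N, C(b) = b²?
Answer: 30 + 8*√3 ≈ 43.856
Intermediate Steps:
g(s) = s*(2 + s) (g(s) = (0² + s)*(2 + s) = (0 + s)*(2 + s) = s*(2 + s))
A = 8*√3 (A = 4*√(8 + 4) = 4*√12 = 4*(2*√3) = 8*√3 ≈ 13.856)
g(3)*2 + A = (3*(2 + 3))*2 + 8*√3 = (3*5)*2 + 8*√3 = 15*2 + 8*√3 = 30 + 8*√3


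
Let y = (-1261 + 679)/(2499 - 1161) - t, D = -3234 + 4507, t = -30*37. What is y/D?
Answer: 247433/283879 ≈ 0.87161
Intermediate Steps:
t = -1110
D = 1273
y = 247433/223 (y = (-1261 + 679)/(2499 - 1161) - 1*(-1110) = -582/1338 + 1110 = -582*1/1338 + 1110 = -97/223 + 1110 = 247433/223 ≈ 1109.6)
y/D = (247433/223)/1273 = (247433/223)*(1/1273) = 247433/283879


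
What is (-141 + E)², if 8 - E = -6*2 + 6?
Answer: 16129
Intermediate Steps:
E = 14 (E = 8 - (-6*2 + 6) = 8 - (-12 + 6) = 8 - 1*(-6) = 8 + 6 = 14)
(-141 + E)² = (-141 + 14)² = (-127)² = 16129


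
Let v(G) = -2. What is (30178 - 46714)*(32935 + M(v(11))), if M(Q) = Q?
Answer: -544580088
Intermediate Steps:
(30178 - 46714)*(32935 + M(v(11))) = (30178 - 46714)*(32935 - 2) = -16536*32933 = -544580088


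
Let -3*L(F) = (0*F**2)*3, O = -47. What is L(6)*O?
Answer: 0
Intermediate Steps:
L(F) = 0 (L(F) = -0*F**2*3/3 = -0*3 = -1/3*0 = 0)
L(6)*O = 0*(-47) = 0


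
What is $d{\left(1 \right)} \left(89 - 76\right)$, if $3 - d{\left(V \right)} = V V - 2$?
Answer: $52$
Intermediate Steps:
$d{\left(V \right)} = 5 - V^{2}$ ($d{\left(V \right)} = 3 - \left(V V - 2\right) = 3 - \left(V^{2} - 2\right) = 3 - \left(-2 + V^{2}\right) = 5 - V^{2}$)
$d{\left(1 \right)} \left(89 - 76\right) = \left(5 - 1^{2}\right) \left(89 - 76\right) = \left(5 - 1\right) 13 = 4 \cdot 13 = 52$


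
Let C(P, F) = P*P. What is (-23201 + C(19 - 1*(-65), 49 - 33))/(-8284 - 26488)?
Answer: 16145/34772 ≈ 0.46431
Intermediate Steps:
C(P, F) = P²
(-23201 + C(19 - 1*(-65), 49 - 33))/(-8284 - 26488) = (-23201 + (19 - 1*(-65))²)/(-8284 - 26488) = (-23201 + (19 + 65)²)/(-34772) = (-23201 + 84²)*(-1/34772) = (-23201 + 7056)*(-1/34772) = -16145*(-1/34772) = 16145/34772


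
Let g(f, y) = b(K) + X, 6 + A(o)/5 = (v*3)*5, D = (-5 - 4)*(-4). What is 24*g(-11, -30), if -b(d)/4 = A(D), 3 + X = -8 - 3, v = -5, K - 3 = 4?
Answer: 38544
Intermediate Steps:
K = 7 (K = 3 + 4 = 7)
D = 36 (D = -9*(-4) = 36)
A(o) = -405 (A(o) = -30 + 5*(-5*3*5) = -30 + 5*(-15*5) = -30 + 5*(-75) = -30 - 375 = -405)
X = -14 (X = -3 + (-8 - 3) = -3 - 11 = -14)
b(d) = 1620 (b(d) = -4*(-405) = 1620)
g(f, y) = 1606 (g(f, y) = 1620 - 14 = 1606)
24*g(-11, -30) = 24*1606 = 38544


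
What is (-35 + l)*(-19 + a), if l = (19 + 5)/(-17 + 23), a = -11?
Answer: 930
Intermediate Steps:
l = 4 (l = 24/6 = 24*(⅙) = 4)
(-35 + l)*(-19 + a) = (-35 + 4)*(-19 - 11) = -31*(-30) = 930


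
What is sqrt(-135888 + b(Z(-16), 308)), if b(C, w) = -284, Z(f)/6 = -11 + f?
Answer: 2*I*sqrt(34043) ≈ 369.01*I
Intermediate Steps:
Z(f) = -66 + 6*f (Z(f) = 6*(-11 + f) = -66 + 6*f)
sqrt(-135888 + b(Z(-16), 308)) = sqrt(-135888 - 284) = sqrt(-136172) = 2*I*sqrt(34043)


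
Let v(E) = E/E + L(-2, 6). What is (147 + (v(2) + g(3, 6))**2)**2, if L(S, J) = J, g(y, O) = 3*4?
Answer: 258064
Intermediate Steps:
g(y, O) = 12
v(E) = 7 (v(E) = E/E + 6 = 1 + 6 = 7)
(147 + (v(2) + g(3, 6))**2)**2 = (147 + (7 + 12)**2)**2 = (147 + 19**2)**2 = (147 + 361)**2 = 508**2 = 258064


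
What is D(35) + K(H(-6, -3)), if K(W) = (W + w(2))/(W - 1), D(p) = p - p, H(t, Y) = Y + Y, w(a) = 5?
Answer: ⅐ ≈ 0.14286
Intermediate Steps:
H(t, Y) = 2*Y
D(p) = 0
K(W) = (5 + W)/(-1 + W) (K(W) = (W + 5)/(W - 1) = (5 + W)/(-1 + W))
D(35) + K(H(-6, -3)) = 0 + (5 + 2*(-3))/(-1 + 2*(-3)) = 0 + (5 - 6)/(-1 - 6) = 0 - 1/(-7) = 0 - ⅐*(-1) = 0 + ⅐ = ⅐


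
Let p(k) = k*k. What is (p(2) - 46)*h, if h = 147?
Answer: -6174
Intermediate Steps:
p(k) = k²
(p(2) - 46)*h = (2² - 46)*147 = (4 - 46)*147 = -42*147 = -6174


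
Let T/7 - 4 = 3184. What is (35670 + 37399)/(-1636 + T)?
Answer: 73069/20680 ≈ 3.5333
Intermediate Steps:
T = 22316 (T = 28 + 7*3184 = 28 + 22288 = 22316)
(35670 + 37399)/(-1636 + T) = (35670 + 37399)/(-1636 + 22316) = 73069/20680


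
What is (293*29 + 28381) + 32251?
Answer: 69129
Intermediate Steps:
(293*29 + 28381) + 32251 = (8497 + 28381) + 32251 = 36878 + 32251 = 69129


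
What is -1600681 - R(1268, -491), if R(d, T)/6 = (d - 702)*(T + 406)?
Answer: -1312021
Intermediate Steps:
R(d, T) = 6*(-702 + d)*(406 + T) (R(d, T) = 6*((d - 702)*(T + 406)) = 6*((-702 + d)*(406 + T)) = 6*(-702 + d)*(406 + T))
-1600681 - R(1268, -491) = -1600681 - (-1710072 - 4212*(-491) + 2436*1268 + 6*(-491)*1268) = -1600681 - (-1710072 + 2068092 + 3088848 - 3735528) = -1600681 - 1*(-288660) = -1600681 + 288660 = -1312021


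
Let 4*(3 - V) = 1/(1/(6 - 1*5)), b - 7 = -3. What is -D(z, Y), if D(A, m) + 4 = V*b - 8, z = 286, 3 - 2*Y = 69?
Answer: 1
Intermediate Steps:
Y = -33 (Y = 3/2 - ½*69 = 3/2 - 69/2 = -33)
b = 4 (b = 7 - 3 = 4)
V = 11/4 (V = 3 - 1/(4*(1/(6 - 1*5))) = 3 - 1/(4*(1/(6 - 5))) = 3 - 1/(4*(1/1)) = 3 - ¼/1 = 3 - ¼*1 = 3 - ¼ = 11/4 ≈ 2.7500)
D(A, m) = -1 (D(A, m) = -4 + ((11/4)*4 - 8) = -4 + (11 - 8) = -4 + 3 = -1)
-D(z, Y) = -1*(-1) = 1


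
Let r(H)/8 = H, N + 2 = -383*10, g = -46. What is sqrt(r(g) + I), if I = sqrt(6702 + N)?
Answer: sqrt(-368 + sqrt(2870)) ≈ 17.732*I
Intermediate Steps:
N = -3832 (N = -2 - 383*10 = -2 - 1*3830 = -2 - 3830 = -3832)
I = sqrt(2870) (I = sqrt(6702 - 3832) = sqrt(2870) ≈ 53.572)
r(H) = 8*H
sqrt(r(g) + I) = sqrt(8*(-46) + sqrt(2870)) = sqrt(-368 + sqrt(2870))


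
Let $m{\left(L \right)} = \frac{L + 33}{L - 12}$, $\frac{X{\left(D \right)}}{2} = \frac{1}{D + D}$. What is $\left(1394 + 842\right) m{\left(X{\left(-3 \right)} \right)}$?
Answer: $- \frac{219128}{37} \approx -5922.4$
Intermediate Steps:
$X{\left(D \right)} = \frac{1}{D}$ ($X{\left(D \right)} = \frac{2}{D + D} = \frac{2}{2 D} = 2 \frac{1}{2 D} = \frac{1}{D}$)
$m{\left(L \right)} = \frac{33 + L}{-12 + L}$
$\left(1394 + 842\right) m{\left(X{\left(-3 \right)} \right)} = \left(1394 + 842\right) \frac{33 + \frac{1}{-3}}{-12 + \frac{1}{-3}} = 2236 \frac{33 - \frac{1}{3}}{-12 - \frac{1}{3}} = 2236 \frac{1}{- \frac{37}{3}} \cdot \frac{98}{3} = 2236 \left(\left(- \frac{3}{37}\right) \frac{98}{3}\right) = 2236 \left(- \frac{98}{37}\right) = - \frac{219128}{37}$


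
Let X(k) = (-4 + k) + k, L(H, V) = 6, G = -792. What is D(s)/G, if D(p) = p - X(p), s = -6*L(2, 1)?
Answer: -5/99 ≈ -0.050505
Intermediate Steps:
X(k) = -4 + 2*k
s = -36 (s = -6*6 = -36)
D(p) = 4 - p (D(p) = p - (-4 + 2*p) = p + (4 - 2*p) = 4 - p)
D(s)/G = (4 - 1*(-36))/(-792) = (4 + 36)*(-1/792) = 40*(-1/792) = -5/99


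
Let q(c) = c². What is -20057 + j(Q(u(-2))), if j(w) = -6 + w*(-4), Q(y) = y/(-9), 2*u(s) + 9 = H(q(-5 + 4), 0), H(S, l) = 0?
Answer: -20065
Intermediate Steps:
u(s) = -9/2 (u(s) = -9/2 + (½)*0 = -9/2 + 0 = -9/2)
Q(y) = -y/9 (Q(y) = y*(-⅑) = -y/9)
j(w) = -6 - 4*w
-20057 + j(Q(u(-2))) = -20057 + (-6 - (-4)*(-9)/(9*2)) = -20057 + (-6 - 4*½) = -20057 + (-6 - 2) = -20057 - 8 = -20065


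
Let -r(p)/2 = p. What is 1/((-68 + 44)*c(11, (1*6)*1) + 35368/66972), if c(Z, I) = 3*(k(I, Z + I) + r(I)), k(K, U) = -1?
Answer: 16743/15680290 ≈ 0.0010678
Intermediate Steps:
r(p) = -2*p
c(Z, I) = -3 - 6*I (c(Z, I) = 3*(-1 - 2*I) = -3 - 6*I)
1/((-68 + 44)*c(11, (1*6)*1) + 35368/66972) = 1/((-68 + 44)*(-3 - 6*1*6) + 35368/66972) = 1/(-24*(-3 - 36) + 35368*(1/66972)) = 1/(-24*(-3 - 6*6) + 8842/16743) = 1/(-24*(-3 - 36) + 8842/16743) = 1/(-24*(-39) + 8842/16743) = 1/(936 + 8842/16743) = 1/(15680290/16743) = 16743/15680290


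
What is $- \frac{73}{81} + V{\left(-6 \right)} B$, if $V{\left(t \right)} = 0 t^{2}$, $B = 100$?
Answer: $- \frac{73}{81} \approx -0.90123$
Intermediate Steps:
$V{\left(t \right)} = 0$
$- \frac{73}{81} + V{\left(-6 \right)} B = - \frac{73}{81} + 0 \cdot 100 = \left(-73\right) \frac{1}{81} + 0 = - \frac{73}{81} + 0 = - \frac{73}{81}$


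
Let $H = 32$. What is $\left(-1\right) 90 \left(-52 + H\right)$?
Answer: $1800$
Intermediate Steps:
$\left(-1\right) 90 \left(-52 + H\right) = \left(-1\right) 90 \left(-52 + 32\right) = \left(-90\right) \left(-20\right) = 1800$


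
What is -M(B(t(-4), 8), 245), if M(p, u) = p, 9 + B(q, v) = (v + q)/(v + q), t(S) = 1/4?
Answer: 8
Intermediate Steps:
t(S) = ¼
B(q, v) = -8 (B(q, v) = -9 + (v + q)/(v + q) = -9 + (q + v)/(q + v) = -9 + 1 = -8)
-M(B(t(-4), 8), 245) = -1*(-8) = 8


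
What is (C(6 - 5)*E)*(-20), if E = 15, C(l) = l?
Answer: -300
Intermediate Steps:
(C(6 - 5)*E)*(-20) = ((6 - 5)*15)*(-20) = (1*15)*(-20) = 15*(-20) = -300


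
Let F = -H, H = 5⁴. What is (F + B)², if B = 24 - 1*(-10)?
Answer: 349281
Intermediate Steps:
H = 625
B = 34 (B = 24 + 10 = 34)
F = -625 (F = -1*625 = -625)
(F + B)² = (-625 + 34)² = (-591)² = 349281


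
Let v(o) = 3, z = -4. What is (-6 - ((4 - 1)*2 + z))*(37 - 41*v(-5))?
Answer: 688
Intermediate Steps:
(-6 - ((4 - 1)*2 + z))*(37 - 41*v(-5)) = (-6 - ((4 - 1)*2 - 4))*(37 - 41*3) = (-6 - (3*2 - 4))*(37 - 123) = (-6 - (6 - 4))*(-86) = (-6 - 1*2)*(-86) = (-6 - 2)*(-86) = -8*(-86) = 688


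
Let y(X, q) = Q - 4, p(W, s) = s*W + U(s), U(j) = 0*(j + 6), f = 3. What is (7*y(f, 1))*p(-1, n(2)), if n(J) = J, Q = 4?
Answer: 0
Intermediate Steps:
U(j) = 0 (U(j) = 0*(6 + j) = 0)
p(W, s) = W*s (p(W, s) = s*W + 0 = W*s + 0 = W*s)
y(X, q) = 0 (y(X, q) = 4 - 4 = 0)
(7*y(f, 1))*p(-1, n(2)) = (7*0)*(-1*2) = 0*(-2) = 0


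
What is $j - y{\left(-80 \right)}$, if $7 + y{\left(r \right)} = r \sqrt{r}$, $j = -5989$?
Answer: $-5982 + 320 i \sqrt{5} \approx -5982.0 + 715.54 i$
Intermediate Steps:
$y{\left(r \right)} = -7 + r^{\frac{3}{2}}$ ($y{\left(r \right)} = -7 + r \sqrt{r} = -7 + r^{\frac{3}{2}}$)
$j - y{\left(-80 \right)} = -5989 - \left(-7 + \left(-80\right)^{\frac{3}{2}}\right) = -5989 - \left(-7 - 320 i \sqrt{5}\right) = -5989 + \left(7 + 320 i \sqrt{5}\right) = -5982 + 320 i \sqrt{5}$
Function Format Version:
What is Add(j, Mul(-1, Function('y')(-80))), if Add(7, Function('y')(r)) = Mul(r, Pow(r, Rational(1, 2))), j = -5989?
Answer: Add(-5982, Mul(320, I, Pow(5, Rational(1, 2)))) ≈ Add(-5982.0, Mul(715.54, I))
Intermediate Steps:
Function('y')(r) = Add(-7, Pow(r, Rational(3, 2))) (Function('y')(r) = Add(-7, Mul(r, Pow(r, Rational(1, 2)))) = Add(-7, Pow(r, Rational(3, 2))))
Add(j, Mul(-1, Function('y')(-80))) = Add(-5989, Mul(-1, Add(-7, Pow(-80, Rational(3, 2))))) = Add(-5989, Mul(-1, Add(-7, Mul(-320, I, Pow(5, Rational(1, 2)))))) = Add(-5989, Add(7, Mul(320, I, Pow(5, Rational(1, 2))))) = Add(-5982, Mul(320, I, Pow(5, Rational(1, 2))))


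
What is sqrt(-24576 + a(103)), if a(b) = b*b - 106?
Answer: I*sqrt(14073) ≈ 118.63*I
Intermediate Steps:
a(b) = -106 + b**2 (a(b) = b**2 - 106 = -106 + b**2)
sqrt(-24576 + a(103)) = sqrt(-24576 + (-106 + 103**2)) = sqrt(-24576 + (-106 + 10609)) = sqrt(-24576 + 10503) = sqrt(-14073) = I*sqrt(14073)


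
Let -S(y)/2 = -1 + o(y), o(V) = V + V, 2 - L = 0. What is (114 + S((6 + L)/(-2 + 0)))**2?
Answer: 17424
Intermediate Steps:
L = 2 (L = 2 - 1*0 = 2 + 0 = 2)
o(V) = 2*V
S(y) = 2 - 4*y (S(y) = -2*(-1 + 2*y) = 2 - 4*y)
(114 + S((6 + L)/(-2 + 0)))**2 = (114 + (2 - 4*(6 + 2)/(-2 + 0)))**2 = (114 + (2 - 32/(-2)))**2 = (114 + (2 - 32*(-1)/2))**2 = (114 + (2 - 4*(-4)))**2 = (114 + (2 + 16))**2 = (114 + 18)**2 = 132**2 = 17424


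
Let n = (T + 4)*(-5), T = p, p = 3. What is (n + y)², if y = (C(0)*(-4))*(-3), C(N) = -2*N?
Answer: 1225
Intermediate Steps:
y = 0 (y = (-2*0*(-4))*(-3) = (0*(-4))*(-3) = 0*(-3) = 0)
T = 3
n = -35 (n = (3 + 4)*(-5) = 7*(-5) = -35)
(n + y)² = (-35 + 0)² = (-35)² = 1225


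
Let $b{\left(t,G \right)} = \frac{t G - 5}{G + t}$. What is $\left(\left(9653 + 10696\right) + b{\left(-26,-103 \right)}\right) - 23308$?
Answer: $- \frac{128128}{43} \approx -2979.7$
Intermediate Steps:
$b{\left(t,G \right)} = \frac{-5 + G t}{G + t}$ ($b{\left(t,G \right)} = \frac{G t - 5}{G + t} = \frac{-5 + G t}{G + t}$)
$\left(\left(9653 + 10696\right) + b{\left(-26,-103 \right)}\right) - 23308 = \left(\left(9653 + 10696\right) + \frac{-5 - -2678}{-103 - 26}\right) - 23308 = \left(20349 + \frac{-5 + 2678}{-129}\right) - 23308 = \left(20349 - \frac{891}{43}\right) - 23308 = \frac{874116}{43} - 23308 = - \frac{128128}{43}$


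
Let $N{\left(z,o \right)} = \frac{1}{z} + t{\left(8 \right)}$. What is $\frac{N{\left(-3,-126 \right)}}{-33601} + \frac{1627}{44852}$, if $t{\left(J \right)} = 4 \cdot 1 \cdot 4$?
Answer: $\frac{161898437}{4521216156} \approx 0.035809$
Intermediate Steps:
$t{\left(J \right)} = 16$ ($t{\left(J \right)} = 4 \cdot 4 = 16$)
$N{\left(z,o \right)} = 16 + \frac{1}{z}$ ($N{\left(z,o \right)} = \frac{1}{z} + 16 = 16 + \frac{1}{z}$)
$\frac{N{\left(-3,-126 \right)}}{-33601} + \frac{1627}{44852} = \frac{16 + \frac{1}{-3}}{-33601} + \frac{1627}{44852} = \left(16 - \frac{1}{3}\right) \left(- \frac{1}{33601}\right) + 1627 \cdot \frac{1}{44852} = \frac{47}{3} \left(- \frac{1}{33601}\right) + \frac{1627}{44852} = - \frac{47}{100803} + \frac{1627}{44852} = \frac{161898437}{4521216156}$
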